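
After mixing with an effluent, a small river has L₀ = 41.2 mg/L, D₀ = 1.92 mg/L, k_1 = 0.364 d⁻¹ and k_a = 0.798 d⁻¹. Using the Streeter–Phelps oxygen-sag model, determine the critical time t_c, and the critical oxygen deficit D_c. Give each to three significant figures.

t_c = [1/(k_a−k_1)] ln[(k_a/k_1)(1 − D₀(k_a−k_1)/(k_1 L₀))]
= [1/(0.798−0.364)] ln[(0.798/0.364)(1 − 1.92×0.4340/(0.364×41.2))]
= (1/0.4340) ln[2.192 × 0.9444] = 2.304 × ln(2.070) = 2.304 × 0.7278 = 1.677 d.
L(t_c) = L₀ e^(−k_1 t_c) = 41.2 × 0.5431 = 22.38 mg/L, and at the critical point k_a D_c = k_1 L, so D_c = (0.364/0.798) × 22.38 = 10.21 mg/L.

t_c ≈ 1.68 d; D_c ≈ 10.2 mg/L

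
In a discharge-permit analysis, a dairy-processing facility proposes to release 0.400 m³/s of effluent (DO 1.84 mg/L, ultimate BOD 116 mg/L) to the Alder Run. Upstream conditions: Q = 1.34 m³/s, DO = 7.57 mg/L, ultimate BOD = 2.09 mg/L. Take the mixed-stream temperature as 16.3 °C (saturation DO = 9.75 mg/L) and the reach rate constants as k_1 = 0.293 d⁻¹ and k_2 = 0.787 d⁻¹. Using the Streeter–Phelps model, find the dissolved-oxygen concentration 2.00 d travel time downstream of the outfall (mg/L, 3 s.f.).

Mixed DO = (1.34×7.57 + 0.400×1.84)/(1.34+0.400) = 10.88/1.740 = 6.253 mg/L.
Mixed L₀ = (1.34×2.09 + 0.400×116)/(1.740) = 49.20/1.740 = 28.28 mg/L.
Initial deficit D₀ = C_s − DO₀ = 9.75 − 6.253 = 3.497 mg/L.
D(2.00) = [0.293×28.28/(0.787−0.293)](e^(−0.293×2.00) − e^(−0.787×2.00)) + 3.497 e^(−0.787×2.00)
= 16.77 × (0.5565 − 0.2072) + 3.497 × 0.2072 = 6.583 mg/L.
DO = 9.75 − 6.583 = 3.167 mg/L.

DO ≈ 3.17 mg/L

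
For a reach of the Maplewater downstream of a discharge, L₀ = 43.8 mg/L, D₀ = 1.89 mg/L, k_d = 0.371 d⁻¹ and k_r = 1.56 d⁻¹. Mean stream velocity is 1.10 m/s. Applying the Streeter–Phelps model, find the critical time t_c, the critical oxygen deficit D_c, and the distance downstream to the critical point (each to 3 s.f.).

With k_r/k_d = 4.205 and 1 − D₀(k_r−k_d)/(k_d L₀) = 0.8617,
t_c = ln(4.205 × 0.8617) / (1.56 − 0.371) = ln(3.623) / 1.189 = 1.287/1.189 = 1.083 d.
D_c = (k_d/k_r) L₀ e^(−k_d t_c) = (0.371/1.56) × 43.8 × e^(−0.371×1.083) = 0.2378 × 43.8 × 0.6692 = 6.971 mg/L.
x_c = v t_c = 1.10 m/s × 1.083 d × 86400 s/d = 102900 m ≈ 103 km.

t_c ≈ 1.08 d; D_c ≈ 6.97 mg/L; x_c ≈ 103 km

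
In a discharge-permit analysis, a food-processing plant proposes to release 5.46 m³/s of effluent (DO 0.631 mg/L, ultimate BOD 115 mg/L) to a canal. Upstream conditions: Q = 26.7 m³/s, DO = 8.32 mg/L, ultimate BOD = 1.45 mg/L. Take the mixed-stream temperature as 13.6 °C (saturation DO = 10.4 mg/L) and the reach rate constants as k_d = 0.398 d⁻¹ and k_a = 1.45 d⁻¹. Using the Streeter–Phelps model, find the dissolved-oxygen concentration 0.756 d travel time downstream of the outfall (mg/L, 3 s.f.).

DO ≈ 6.08 mg/L

Mixed DO = (26.7×8.32 + 5.46×0.631)/(26.7+5.46) = 225.6/32.16 = 7.015 mg/L.
Mixed L₀ = (26.7×1.45 + 5.46×115)/(32.16) = 666.6/32.16 = 20.73 mg/L.
Initial deficit D₀ = C_s − DO₀ = 10.4 − 7.015 = 3.385 mg/L.
D(0.756) = [0.398×20.73/(1.45−0.398)](e^(−0.398×0.756) − e^(−1.45×0.756)) + 3.385 e^(−1.45×0.756)
= 7.842 × (0.7402 − 0.3341) + 3.385 × 0.3341 = 4.315 mg/L.
DO = 10.4 − 4.315 = 6.085 mg/L.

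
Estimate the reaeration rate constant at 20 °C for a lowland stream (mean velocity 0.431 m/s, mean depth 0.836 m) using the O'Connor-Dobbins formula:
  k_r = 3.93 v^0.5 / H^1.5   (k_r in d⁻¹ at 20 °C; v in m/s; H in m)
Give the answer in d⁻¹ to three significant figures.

k_r ≈ 3.38 d⁻¹

k_r = 3.93 × 0.431^0.5 / 0.836^1.5 = 3.93 × 0.6565 / 0.7644 = 3.375 d⁻¹.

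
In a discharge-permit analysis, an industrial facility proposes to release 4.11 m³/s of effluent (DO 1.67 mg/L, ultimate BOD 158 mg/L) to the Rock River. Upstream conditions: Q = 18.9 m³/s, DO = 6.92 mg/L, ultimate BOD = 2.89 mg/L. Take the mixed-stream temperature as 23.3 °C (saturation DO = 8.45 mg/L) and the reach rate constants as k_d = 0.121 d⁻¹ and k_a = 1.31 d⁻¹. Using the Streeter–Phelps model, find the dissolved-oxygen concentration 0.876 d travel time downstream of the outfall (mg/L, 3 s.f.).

DO ≈ 5.85 mg/L

Mixed DO = (18.9×6.92 + 4.11×1.67)/(18.9+4.11) = 137.7/23.01 = 5.982 mg/L.
Mixed L₀ = (18.9×2.89 + 4.11×158)/(23.01) = 704.0/23.01 = 30.60 mg/L.
Initial deficit D₀ = C_s − DO₀ = 8.45 − 5.982 = 2.468 mg/L.
D(0.876) = [0.121×30.60/(1.31−0.121)](e^(−0.121×0.876) − e^(−1.31×0.876)) + 2.468 e^(−1.31×0.876)
= 3.114 × (0.8994 − 0.3174) + 2.468 × 0.3174 = 2.595 mg/L.
DO = 8.45 − 2.595 = 5.855 mg/L.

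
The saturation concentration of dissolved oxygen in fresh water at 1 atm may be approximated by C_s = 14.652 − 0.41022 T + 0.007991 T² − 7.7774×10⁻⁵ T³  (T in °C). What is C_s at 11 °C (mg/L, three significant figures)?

C_s ≈ 11.0 mg/L

C_s = 14.652 − 0.41022×11 + 0.007991×11² − 7.7774×10⁻⁵×11³ = 11.00 mg/L.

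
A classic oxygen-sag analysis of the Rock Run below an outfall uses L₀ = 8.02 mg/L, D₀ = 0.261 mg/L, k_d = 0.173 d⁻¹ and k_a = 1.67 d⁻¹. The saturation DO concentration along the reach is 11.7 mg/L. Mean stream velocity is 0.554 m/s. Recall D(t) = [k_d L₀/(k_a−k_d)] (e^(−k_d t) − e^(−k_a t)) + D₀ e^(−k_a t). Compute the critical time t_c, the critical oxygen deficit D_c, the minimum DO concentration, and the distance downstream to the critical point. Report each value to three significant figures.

t_c ≈ 1.29 d; D_c ≈ 0.664 mg/L; min DO ≈ 11.0 mg/L; x_c ≈ 61.9 km

With k_a/k_d = 9.653 and 1 − D₀(k_a−k_d)/(k_d L₀) = 0.7184,
t_c = ln(9.653 × 0.7184) / (1.67 − 0.173) = ln(6.935) / 1.497 = 1.937/1.497 = 1.294 d.
D_c = (k_d/k_a) L₀ e^(−k_d t_c) = (0.173/1.67) × 8.02 × e^(−0.173×1.294) = 0.1036 × 8.02 × 0.7995 = 0.6642 mg/L.
Minimum DO = C_s − D_c = 11.7 − 0.6642 = 11.04 mg/L.
x_c = v t_c = 0.554 m/s × 1.294 d × 86400 s/d = 61920 m ≈ 61.9 km.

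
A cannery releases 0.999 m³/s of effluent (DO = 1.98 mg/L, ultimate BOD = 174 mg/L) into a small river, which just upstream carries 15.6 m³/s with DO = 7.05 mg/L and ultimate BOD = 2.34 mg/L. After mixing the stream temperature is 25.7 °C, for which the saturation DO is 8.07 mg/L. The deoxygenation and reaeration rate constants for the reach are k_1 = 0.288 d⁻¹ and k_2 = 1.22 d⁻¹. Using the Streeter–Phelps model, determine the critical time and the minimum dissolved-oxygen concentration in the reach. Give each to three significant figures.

t_c ≈ 1.11 d; minimum DO ≈ 5.89 mg/L

Mixed DO = (15.6×7.05 + 0.999×1.98)/(15.6+0.999) = 112.0/16.60 = 6.745 mg/L.
Mixed L₀ = (15.6×2.34 + 0.999×174)/(16.60) = 210.3/16.60 = 12.67 mg/L.
Initial deficit D₀ = C_s − DO₀ = 8.07 − 6.745 = 1.325 mg/L.
t_c = (1/0.9320) ln[(1.22/0.288)(1 − 1.325×0.9320/(0.288×12.67))] = 1.073 × ln(2.802) = 1.106 d.
D_c = (0.288/1.22) × 12.67 × e^(−0.288×1.106) = 0.2361 × 12.67 × 0.7273 = 2.175 mg/L.
Minimum DO = 8.07 − 2.175 = 5.895 mg/L.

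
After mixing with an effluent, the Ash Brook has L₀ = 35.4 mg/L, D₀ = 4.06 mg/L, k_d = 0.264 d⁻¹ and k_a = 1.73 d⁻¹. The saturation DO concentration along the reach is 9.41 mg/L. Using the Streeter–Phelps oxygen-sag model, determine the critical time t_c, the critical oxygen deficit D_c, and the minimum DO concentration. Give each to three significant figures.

t_c = [1/(k_a−k_d)] ln[(k_a/k_d)(1 − D₀(k_a−k_d)/(k_d L₀))]
= [1/(1.73−0.264)] ln[(1.73/0.264)(1 − 4.06×1.466/(0.264×35.4))]
= (1/1.466) ln[6.553 × 0.3631] = 0.6821 × ln(2.380) = 0.6821 × 0.8669 = 0.5914 d.
D_c = (k_d/k_a) L₀ e^(−k_d t_c) = (0.264/1.73) × 35.4 × e^(−0.264×0.5914) = 0.1526 × 35.4 × 0.8555 = 4.621 mg/L.
Minimum DO = C_s − D_c = 9.41 − 4.621 = 4.789 mg/L.

t_c ≈ 0.591 d; D_c ≈ 4.62 mg/L; min DO ≈ 4.79 mg/L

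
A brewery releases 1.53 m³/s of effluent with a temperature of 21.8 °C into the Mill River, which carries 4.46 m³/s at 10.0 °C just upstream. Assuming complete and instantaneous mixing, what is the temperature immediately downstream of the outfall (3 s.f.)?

13.0 °C

Flow-weighted mixing: C = (Q_r C_r + Q_w C_w)/(Q_r + Q_w)
= (4.46×10.0 + 1.53×21.8)/(4.46 + 1.53) = 77.95/5.990 = 13.01 °C.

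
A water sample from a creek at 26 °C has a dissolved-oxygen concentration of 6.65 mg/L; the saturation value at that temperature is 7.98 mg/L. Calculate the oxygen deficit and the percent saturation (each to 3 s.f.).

D = C_s − C = 7.98 − 6.65 = 1.33 mg/L.
% saturation = 6.65/7.98 × 100 = 83.3 %.

D ≈ 1.33 mg/L; 83.3 % saturation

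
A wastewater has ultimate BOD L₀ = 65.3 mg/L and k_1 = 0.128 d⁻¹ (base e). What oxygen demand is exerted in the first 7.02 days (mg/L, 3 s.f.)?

y ≈ 38.7 mg/L

y_t = L₀(1 − e^(−k_1 t)) = 65.3 × (1 − e^(−0.128×7.02))
= 65.3 × (1 − 0.4072) = 65.3 × 0.5928 = 38.71 mg/L.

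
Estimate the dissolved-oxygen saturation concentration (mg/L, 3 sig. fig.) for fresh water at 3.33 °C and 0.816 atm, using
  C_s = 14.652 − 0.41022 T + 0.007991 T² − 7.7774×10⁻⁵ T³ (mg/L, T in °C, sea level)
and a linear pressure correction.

At sea level: C_s = 14.652 − 0.41022×3.33 + 0.007991×3.33² − 7.7774×10⁻⁵×3.33³ = 13.37 mg/L.
Pressure correction: C_s' = 13.37 × 0.816 = 10.91 mg/L.

C_s ≈ 10.9 mg/L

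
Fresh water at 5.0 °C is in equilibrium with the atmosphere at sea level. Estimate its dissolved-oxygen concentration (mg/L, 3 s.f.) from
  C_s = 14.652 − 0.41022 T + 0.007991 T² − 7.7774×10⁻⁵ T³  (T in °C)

C_s = 14.652 − 0.41022×5.0 + 0.007991×5.0² − 7.7774×10⁻⁵×5.0³ = 12.79 mg/L.

C_s ≈ 12.8 mg/L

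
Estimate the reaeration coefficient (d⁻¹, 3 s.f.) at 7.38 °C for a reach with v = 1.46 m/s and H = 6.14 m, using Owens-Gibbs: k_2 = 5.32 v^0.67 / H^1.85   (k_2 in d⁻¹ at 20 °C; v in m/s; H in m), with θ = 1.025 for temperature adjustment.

k_2(20) = 5.32 × 1.46^0.67 / 6.14^1.85 = 5.32 × 1.289 / 28.72 = 0.2387 d⁻¹.
k_2(7.38) = 0.2387 × 1.025^(7.38−20) = 0.2387 × 0.7323 = 0.1748 d⁻¹.

k_2 ≈ 0.175 d⁻¹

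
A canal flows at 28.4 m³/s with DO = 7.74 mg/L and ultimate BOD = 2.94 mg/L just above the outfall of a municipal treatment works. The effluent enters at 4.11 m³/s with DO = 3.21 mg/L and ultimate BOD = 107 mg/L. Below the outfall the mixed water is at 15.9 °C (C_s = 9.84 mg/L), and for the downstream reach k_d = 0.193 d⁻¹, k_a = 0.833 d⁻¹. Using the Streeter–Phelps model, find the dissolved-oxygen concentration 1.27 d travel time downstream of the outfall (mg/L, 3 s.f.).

Mixed DO = (28.4×7.74 + 4.11×3.21)/(28.4+4.11) = 233.0/32.51 = 7.167 mg/L.
Mixed L₀ = (28.4×2.94 + 4.11×107)/(32.51) = 523.3/32.51 = 16.10 mg/L.
Initial deficit D₀ = C_s − DO₀ = 9.84 − 7.167 = 2.673 mg/L.
D(1.27) = [0.193×16.10/(0.833−0.193)](e^(−0.193×1.27) − e^(−0.833×1.27)) + 2.673 e^(−0.833×1.27)
= 4.854 × (0.7826 − 0.3472) + 2.673 × 0.3472 = 3.041 mg/L.
DO = 9.84 − 3.041 = 6.799 mg/L.

DO ≈ 6.80 mg/L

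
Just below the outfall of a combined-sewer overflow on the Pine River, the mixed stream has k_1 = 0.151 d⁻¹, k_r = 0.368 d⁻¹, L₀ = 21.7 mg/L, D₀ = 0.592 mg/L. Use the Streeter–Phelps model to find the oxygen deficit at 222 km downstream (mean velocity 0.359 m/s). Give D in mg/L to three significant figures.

Travel time t = x/v = 222 km / (0.359 m/s) = 222000 m / 0.359 m/s = 618400 s = 7.157 d.
k_1 L₀/(k_r−k_1) = 0.151×21.7/(0.368−0.151) = 3.277/0.2170 = 15.10 mg/L.
e^(−k_1 t) = e^(−0.151×7.157) = 0.3393; e^(−k_r t) = e^(−0.368×7.157) = 0.07180.
D = 15.10 × (0.3393 − 0.07180) + 0.592 × 0.07180 = 4.040 + 0.04251 = 4.082 mg/L.

D ≈ 4.08 mg/L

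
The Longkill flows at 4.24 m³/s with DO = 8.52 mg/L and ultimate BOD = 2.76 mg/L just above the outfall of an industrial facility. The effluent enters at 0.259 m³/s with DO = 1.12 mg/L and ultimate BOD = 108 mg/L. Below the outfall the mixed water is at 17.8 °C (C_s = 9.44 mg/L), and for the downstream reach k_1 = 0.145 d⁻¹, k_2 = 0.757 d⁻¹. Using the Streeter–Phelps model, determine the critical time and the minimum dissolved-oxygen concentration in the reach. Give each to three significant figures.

Mixed DO = (4.24×8.52 + 0.259×1.12)/(4.24+0.259) = 36.41/4.499 = 8.094 mg/L.
Mixed L₀ = (4.24×2.76 + 0.259×108)/(4.499) = 39.67/4.499 = 8.818 mg/L.
Initial deficit D₀ = C_s − DO₀ = 9.44 − 8.094 = 1.346 mg/L.
t_c = (1/0.6120) ln[(0.757/0.145)(1 − 1.346×0.6120/(0.145×8.818))] = 1.634 × ln(1.857) = 1.012 d.
D_c = (0.145/0.757) × 8.818 × e^(−0.145×1.012) = 0.1915 × 8.818 × 0.8636 = 1.459 mg/L.
Minimum DO = 9.44 − 1.459 = 7.981 mg/L.

t_c ≈ 1.01 d; minimum DO ≈ 7.98 mg/L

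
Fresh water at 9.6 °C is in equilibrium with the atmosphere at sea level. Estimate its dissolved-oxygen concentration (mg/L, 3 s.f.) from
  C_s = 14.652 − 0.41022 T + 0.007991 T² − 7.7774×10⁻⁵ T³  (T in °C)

C_s = 14.652 − 0.41022×9.6 + 0.007991×9.6² − 7.7774×10⁻⁵×9.6³ = 11.38 mg/L.

C_s ≈ 11.4 mg/L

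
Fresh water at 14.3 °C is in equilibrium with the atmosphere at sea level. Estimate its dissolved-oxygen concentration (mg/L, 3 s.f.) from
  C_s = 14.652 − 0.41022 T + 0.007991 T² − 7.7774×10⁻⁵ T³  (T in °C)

C_s = 14.652 − 0.41022×14.3 + 0.007991×14.3² − 7.7774×10⁻⁵×14.3³ = 10.19 mg/L.

C_s ≈ 10.2 mg/L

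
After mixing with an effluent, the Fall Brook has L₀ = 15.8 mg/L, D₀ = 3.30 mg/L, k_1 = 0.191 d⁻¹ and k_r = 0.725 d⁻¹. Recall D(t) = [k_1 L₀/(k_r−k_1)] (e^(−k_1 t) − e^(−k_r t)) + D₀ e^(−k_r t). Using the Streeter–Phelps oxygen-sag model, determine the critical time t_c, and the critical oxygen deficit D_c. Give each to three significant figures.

With k_r/k_1 = 3.796 and 1 − D₀(k_r−k_1)/(k_1 L₀) = 0.4161,
t_c = ln(3.796 × 0.4161) / (0.725 − 0.191) = ln(1.579) / 0.5340 = 0.4570/0.5340 = 0.8558 d.
D_c = (k_1/k_r) L₀ e^(−k_1 t_c) = (0.191/0.725) × 15.8 × e^(−0.191×0.8558) = 0.2634 × 15.8 × 0.8492 = 3.535 mg/L.

t_c ≈ 0.856 d; D_c ≈ 3.53 mg/L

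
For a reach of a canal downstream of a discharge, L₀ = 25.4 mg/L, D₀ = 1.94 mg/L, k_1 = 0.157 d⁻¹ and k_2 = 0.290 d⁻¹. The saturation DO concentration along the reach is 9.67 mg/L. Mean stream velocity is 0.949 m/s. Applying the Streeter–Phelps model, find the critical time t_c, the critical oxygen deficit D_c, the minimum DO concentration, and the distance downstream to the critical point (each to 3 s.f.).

With k_2/k_1 = 1.847 and 1 − D₀(k_2−k_1)/(k_1 L₀) = 0.9353,
t_c = ln(1.847 × 0.9353) / (0.290 − 0.157) = ln(1.728) / 0.1330 = 0.5467/0.1330 = 4.111 d.
D_c = (k_1/k_2) L₀ e^(−k_1 t_c) = (0.157/0.290) × 25.4 × e^(−0.157×4.111) = 0.5414 × 25.4 × 0.5244 = 7.212 mg/L.
Minimum DO = C_s − D_c = 9.67 − 7.212 = 2.458 mg/L.
x_c = v t_c = 0.949 m/s × 4.111 d × 86400 s/d = 337100 m ≈ 337 km.

t_c ≈ 4.11 d; D_c ≈ 7.21 mg/L; min DO ≈ 2.46 mg/L; x_c ≈ 337 km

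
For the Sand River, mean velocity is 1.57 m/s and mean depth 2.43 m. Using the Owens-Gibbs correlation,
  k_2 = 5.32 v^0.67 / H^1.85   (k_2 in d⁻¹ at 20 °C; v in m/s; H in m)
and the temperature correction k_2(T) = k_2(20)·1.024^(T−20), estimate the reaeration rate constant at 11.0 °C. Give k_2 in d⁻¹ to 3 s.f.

k_2 ≈ 1.12 d⁻¹

k_2(20) = 5.32 × 1.57^0.67 / 2.43^1.85 = 5.32 × 1.353 / 5.169 = 1.392 d⁻¹.
k_2(11.0) = 1.392 × 1.024^(11.0−20) = 1.392 × 0.8078 = 1.125 d⁻¹.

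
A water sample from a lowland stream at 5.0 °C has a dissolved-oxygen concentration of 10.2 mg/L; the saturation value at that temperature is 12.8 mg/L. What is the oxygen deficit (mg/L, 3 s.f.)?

D ≈ 2.60 mg/L

D = C_s − C = 12.8 − 10.2 = 2.60 mg/L.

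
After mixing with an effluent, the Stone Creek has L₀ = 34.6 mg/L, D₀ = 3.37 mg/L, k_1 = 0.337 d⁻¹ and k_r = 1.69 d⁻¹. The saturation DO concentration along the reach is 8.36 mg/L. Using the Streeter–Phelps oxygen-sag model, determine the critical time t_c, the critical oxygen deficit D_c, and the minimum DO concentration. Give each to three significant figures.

With k_r/k_1 = 5.015 and 1 − D₀(k_r−k_1)/(k_1 L₀) = 0.6090,
t_c = ln(5.015 × 0.6090) / (1.69 − 0.337) = ln(3.054) / 1.353 = 1.116/1.353 = 0.8251 d.
D_c = (k_1/k_r) L₀ e^(−k_1 t_c) = (0.337/1.69) × 34.6 × e^(−0.337×0.8251) = 0.1994 × 34.6 × 0.7572 = 5.225 mg/L.
Minimum DO = C_s − D_c = 8.36 − 5.225 = 3.135 mg/L.

t_c ≈ 0.825 d; D_c ≈ 5.22 mg/L; min DO ≈ 3.14 mg/L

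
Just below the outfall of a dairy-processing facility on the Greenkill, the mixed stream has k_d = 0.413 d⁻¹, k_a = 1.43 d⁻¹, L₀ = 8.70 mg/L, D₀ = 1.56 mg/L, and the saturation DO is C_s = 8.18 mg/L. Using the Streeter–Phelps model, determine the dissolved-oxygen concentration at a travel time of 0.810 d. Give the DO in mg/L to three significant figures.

DO ≈ 6.27 mg/L

k_d L₀/(k_a−k_d) = 0.413×8.70/(1.43−0.413) = 3.593/1.017 = 3.533 mg/L.
e^(−k_d t) = e^(−0.413×0.8100) = 0.7157; e^(−k_a t) = e^(−1.43×0.8100) = 0.3140.
D = 3.533 × (0.7157 − 0.3140) + 1.56 × 0.3140 = 1.419 + 0.4899 = 1.909 mg/L.
DO = C_s − D = 8.18 − 1.909 = 6.271 mg/L.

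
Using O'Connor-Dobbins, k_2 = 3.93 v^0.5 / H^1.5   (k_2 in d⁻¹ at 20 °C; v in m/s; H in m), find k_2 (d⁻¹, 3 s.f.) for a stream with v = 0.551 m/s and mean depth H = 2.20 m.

k_2 = 3.93 × 0.551^0.5 / 2.20^1.5 = 3.93 × 0.7423 / 3.263 = 0.8940 d⁻¹.

k_2 ≈ 0.894 d⁻¹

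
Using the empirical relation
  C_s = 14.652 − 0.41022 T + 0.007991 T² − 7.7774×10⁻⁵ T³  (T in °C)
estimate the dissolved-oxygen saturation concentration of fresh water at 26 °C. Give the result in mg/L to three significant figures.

C_s ≈ 8.02 mg/L

C_s = 14.652 − 0.41022×26 + 0.007991×26² − 7.7774×10⁻⁵×26³ = 8.021 mg/L.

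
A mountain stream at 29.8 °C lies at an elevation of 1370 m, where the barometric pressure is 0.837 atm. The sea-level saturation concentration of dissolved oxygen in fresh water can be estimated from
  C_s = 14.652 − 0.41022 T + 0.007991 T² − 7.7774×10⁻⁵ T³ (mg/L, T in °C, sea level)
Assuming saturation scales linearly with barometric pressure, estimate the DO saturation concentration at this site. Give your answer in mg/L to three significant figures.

At sea level: C_s = 14.652 − 0.41022×29.8 + 0.007991×29.8² − 7.7774×10⁻⁵×29.8³ = 7.466 mg/L.
Pressure correction: C_s' = 7.466 × 0.837 = 6.249 mg/L.

C_s ≈ 6.25 mg/L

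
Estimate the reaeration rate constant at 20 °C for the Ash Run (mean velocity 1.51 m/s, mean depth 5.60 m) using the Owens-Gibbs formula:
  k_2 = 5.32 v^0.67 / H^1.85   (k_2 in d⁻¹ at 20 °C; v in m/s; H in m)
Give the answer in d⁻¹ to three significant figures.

k_2 = 5.32 × 1.51^0.67 / 5.60^1.85 = 5.32 × 1.318 / 24.22 = 0.2895 d⁻¹.

k_2 ≈ 0.290 d⁻¹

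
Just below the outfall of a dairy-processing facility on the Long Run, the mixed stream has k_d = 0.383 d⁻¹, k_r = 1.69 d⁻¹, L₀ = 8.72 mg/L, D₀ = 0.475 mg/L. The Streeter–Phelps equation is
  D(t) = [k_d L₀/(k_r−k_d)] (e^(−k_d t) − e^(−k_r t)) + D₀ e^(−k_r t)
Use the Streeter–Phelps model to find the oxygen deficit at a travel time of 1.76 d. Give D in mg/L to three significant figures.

D ≈ 1.20 mg/L

k_d L₀/(k_r−k_d) = 0.383×8.72/(1.69−0.383) = 3.340/1.307 = 2.555 mg/L.
e^(−k_d t) = e^(−0.383×1.760) = 0.5096; e^(−k_r t) = e^(−1.69×1.760) = 0.05108.
D = 2.555 × (0.5096 − 0.05108) + 0.475 × 0.05108 = 1.172 + 0.02426 = 1.196 mg/L.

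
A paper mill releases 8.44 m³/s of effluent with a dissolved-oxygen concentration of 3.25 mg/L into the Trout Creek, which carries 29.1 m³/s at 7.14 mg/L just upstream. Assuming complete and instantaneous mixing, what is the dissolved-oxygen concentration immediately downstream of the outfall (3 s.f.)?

6.27 mg/L

Flow-weighted mixing: C = (Q_r C_r + Q_w C_w)/(Q_r + Q_w)
= (29.1×7.14 + 8.44×3.25)/(29.1 + 8.44) = 235.2/37.54 = 6.265 mg/L.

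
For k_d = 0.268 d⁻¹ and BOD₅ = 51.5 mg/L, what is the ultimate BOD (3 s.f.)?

L₀ ≈ 69.8 mg/L

BOD₅ = L₀(1 − e^(−5k_d)) ⇒ L₀ = BOD₅ / (1 − e^(−5×0.268))
= 51.5 / (1 − 0.2618) = 51.5 / 0.7382 = 69.77 mg/L.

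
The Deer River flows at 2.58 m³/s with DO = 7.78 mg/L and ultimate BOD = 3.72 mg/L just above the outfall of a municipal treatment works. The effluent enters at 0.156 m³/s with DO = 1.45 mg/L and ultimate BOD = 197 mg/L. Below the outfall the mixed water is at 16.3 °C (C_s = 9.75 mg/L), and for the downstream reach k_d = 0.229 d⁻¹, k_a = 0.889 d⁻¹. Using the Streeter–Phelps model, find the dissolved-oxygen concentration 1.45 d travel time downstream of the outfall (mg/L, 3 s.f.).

DO ≈ 6.85 mg/L

Mixed DO = (2.58×7.78 + 0.156×1.45)/(2.58+0.156) = 20.30/2.736 = 7.419 mg/L.
Mixed L₀ = (2.58×3.72 + 0.156×197)/(2.736) = 40.33/2.736 = 14.74 mg/L.
Initial deficit D₀ = C_s − DO₀ = 9.75 − 7.419 = 2.331 mg/L.
D(1.45) = [0.229×14.74/(0.889−0.229)](e^(−0.229×1.45) − e^(−0.889×1.45)) + 2.331 e^(−0.889×1.45)
= 5.114 × (0.7175 − 0.2755) + 2.331 × 0.2755 = 2.902 mg/L.
DO = 9.75 − 2.902 = 6.848 mg/L.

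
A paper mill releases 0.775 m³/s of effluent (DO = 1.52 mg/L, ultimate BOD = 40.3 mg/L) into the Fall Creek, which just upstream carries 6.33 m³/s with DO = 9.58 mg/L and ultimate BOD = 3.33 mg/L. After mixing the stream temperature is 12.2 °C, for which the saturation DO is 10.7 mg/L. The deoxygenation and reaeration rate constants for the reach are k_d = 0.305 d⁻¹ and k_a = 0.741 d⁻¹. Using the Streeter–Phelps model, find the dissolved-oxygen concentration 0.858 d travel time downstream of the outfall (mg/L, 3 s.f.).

Mixed DO = (6.33×9.58 + 0.775×1.52)/(6.33+0.775) = 61.82/7.105 = 8.701 mg/L.
Mixed L₀ = (6.33×3.33 + 0.775×40.3)/(7.105) = 52.31/7.105 = 7.363 mg/L.
Initial deficit D₀ = C_s − DO₀ = 10.7 − 8.701 = 1.999 mg/L.
D(0.858) = [0.305×7.363/(0.741−0.305)](e^(−0.305×0.858) − e^(−0.741×0.858)) + 1.999 e^(−0.741×0.858)
= 5.150 × (0.7697 − 0.5295) + 1.999 × 0.5295 = 2.296 mg/L.
DO = 10.7 − 2.296 = 8.404 mg/L.

DO ≈ 8.40 mg/L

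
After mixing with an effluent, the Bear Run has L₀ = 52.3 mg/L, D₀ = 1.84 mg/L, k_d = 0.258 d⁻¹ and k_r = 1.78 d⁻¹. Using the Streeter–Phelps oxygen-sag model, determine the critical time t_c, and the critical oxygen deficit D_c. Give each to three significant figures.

With k_r/k_d = 6.899 and 1 − D₀(k_r−k_d)/(k_d L₀) = 0.7925,
t_c = ln(6.899 × 0.7925) / (1.78 − 0.258) = ln(5.467) / 1.522 = 1.699/1.522 = 1.116 d.
D_c = (k_d/k_r) L₀ e^(−k_d t_c) = (0.258/1.78) × 52.3 × e^(−0.258×1.116) = 0.1449 × 52.3 × 0.7498 = 5.684 mg/L.

t_c ≈ 1.12 d; D_c ≈ 5.68 mg/L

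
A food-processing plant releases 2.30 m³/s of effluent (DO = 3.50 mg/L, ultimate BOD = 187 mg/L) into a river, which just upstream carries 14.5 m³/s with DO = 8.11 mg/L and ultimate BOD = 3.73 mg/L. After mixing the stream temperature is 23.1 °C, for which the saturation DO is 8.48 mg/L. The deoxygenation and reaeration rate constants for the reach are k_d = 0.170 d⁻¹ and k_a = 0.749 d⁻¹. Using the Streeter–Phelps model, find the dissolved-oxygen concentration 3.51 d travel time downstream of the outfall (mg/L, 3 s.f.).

DO ≈ 4.36 mg/L

Mixed DO = (14.5×8.11 + 2.30×3.50)/(14.5+2.30) = 125.6/16.80 = 7.479 mg/L.
Mixed L₀ = (14.5×3.73 + 2.30×187)/(16.80) = 484.2/16.80 = 28.82 mg/L.
Initial deficit D₀ = C_s − DO₀ = 8.48 − 7.479 = 1.001 mg/L.
D(3.51) = [0.170×28.82/(0.749−0.170)](e^(−0.170×3.51) − e^(−0.749×3.51)) + 1.001 e^(−0.749×3.51)
= 8.462 × (0.5506 − 0.07215) + 1.001 × 0.07215 = 4.121 mg/L.
DO = 8.48 − 4.121 = 4.359 mg/L.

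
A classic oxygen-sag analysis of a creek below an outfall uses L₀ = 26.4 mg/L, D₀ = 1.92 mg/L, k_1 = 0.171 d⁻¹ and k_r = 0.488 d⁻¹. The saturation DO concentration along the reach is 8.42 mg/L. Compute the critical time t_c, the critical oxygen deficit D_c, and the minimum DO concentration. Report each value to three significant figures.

With k_r/k_1 = 2.854 and 1 − D₀(k_r−k_1)/(k_1 L₀) = 0.8652,
t_c = ln(2.854 × 0.8652) / (0.488 − 0.171) = ln(2.469) / 0.3170 = 0.9038/0.3170 = 2.851 d.
L(t_c) = L₀ e^(−k_1 t_c) = 26.4 × 0.6141 = 16.21 mg/L, and at the critical point k_r D_c = k_1 L, so D_c = (0.171/0.488) × 16.21 = 5.681 mg/L.
Minimum DO = C_s − D_c = 8.42 − 5.681 = 2.739 mg/L.

t_c ≈ 2.85 d; D_c ≈ 5.68 mg/L; min DO ≈ 2.74 mg/L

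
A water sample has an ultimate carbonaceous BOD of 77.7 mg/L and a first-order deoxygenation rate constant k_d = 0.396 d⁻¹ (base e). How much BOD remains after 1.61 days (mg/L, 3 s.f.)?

L ≈ 41.1 mg/L

L_t = L₀ e^(−k_d t) = 77.7 × e^(−0.396×1.61) = 77.7 × 0.5286 = 41.07 mg/L.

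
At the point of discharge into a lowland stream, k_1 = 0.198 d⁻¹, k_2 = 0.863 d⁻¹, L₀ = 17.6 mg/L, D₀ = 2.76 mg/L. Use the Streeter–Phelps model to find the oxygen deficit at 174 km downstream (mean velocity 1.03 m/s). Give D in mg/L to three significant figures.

Travel time t = x/v = 174 km / (1.03 m/s) = 174000 m / 1.03 m/s = 168900 s = 1.955 d.
k_1 L₀/(k_2−k_1) = 0.198×17.6/(0.863−0.198) = 3.485/0.6650 = 5.240 mg/L.
e^(−k_1 t) = e^(−0.198×1.955) = 0.6790; e^(−k_2 t) = e^(−0.863×1.955) = 0.1850.
D = 5.240 × (0.6790 − 0.1850) + 2.76 × 0.1850 = 2.589 + 0.5106 = 3.099 mg/L.

D ≈ 3.10 mg/L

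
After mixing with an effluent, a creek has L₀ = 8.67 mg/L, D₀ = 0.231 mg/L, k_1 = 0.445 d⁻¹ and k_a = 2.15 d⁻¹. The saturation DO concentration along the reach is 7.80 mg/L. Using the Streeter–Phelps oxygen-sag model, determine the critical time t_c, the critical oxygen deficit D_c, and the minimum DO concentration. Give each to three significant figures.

t_c ≈ 0.861 d; D_c ≈ 1.22 mg/L; min DO ≈ 6.58 mg/L

t_c = [1/(k_a−k_1)] ln[(k_a/k_1)(1 − D₀(k_a−k_1)/(k_1 L₀))]
= [1/(2.15−0.445)] ln[(2.15/0.445)(1 − 0.231×1.705/(0.445×8.67))]
= (1/1.705) ln[4.831 × 0.8979] = 0.5865 × ln(4.338) = 0.5865 × 1.467 = 0.8607 d.
L(t_c) = L₀ e^(−k_1 t_c) = 8.67 × 0.6818 = 5.911 mg/L, and at the critical point k_a D_c = k_1 L, so D_c = (0.445/2.15) × 5.911 = 1.223 mg/L.
Minimum DO = C_s − D_c = 7.80 − 1.223 = 6.577 mg/L.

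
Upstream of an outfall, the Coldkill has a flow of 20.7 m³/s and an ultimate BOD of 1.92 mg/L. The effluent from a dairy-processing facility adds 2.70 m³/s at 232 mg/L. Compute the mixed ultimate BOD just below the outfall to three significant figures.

28.5 mg/L

Flow-weighted mixing: C = (Q_r C_r + Q_w C_w)/(Q_r + Q_w)
= (20.7×1.92 + 2.70×232)/(20.7 + 2.70) = 666.1/23.40 = 28.47 mg/L.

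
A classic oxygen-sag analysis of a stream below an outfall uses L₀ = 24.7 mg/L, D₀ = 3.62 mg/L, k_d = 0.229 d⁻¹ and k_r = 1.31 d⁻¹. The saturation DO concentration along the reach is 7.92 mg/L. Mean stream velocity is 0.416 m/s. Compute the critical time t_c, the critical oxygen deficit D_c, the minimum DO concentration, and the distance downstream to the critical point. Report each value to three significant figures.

t_c ≈ 0.524 d; D_c ≈ 3.83 mg/L; min DO ≈ 4.09 mg/L; x_c ≈ 18.9 km

With k_r/k_d = 5.721 and 1 − D₀(k_r−k_d)/(k_d L₀) = 0.3082,
t_c = ln(5.721 × 0.3082) / (1.31 − 0.229) = ln(1.763) / 1.081 = 0.5669/1.081 = 0.5245 d.
L(t_c) = L₀ e^(−k_d t_c) = 24.7 × 0.8868 = 21.90 mg/L, and at the critical point k_r D_c = k_d L, so D_c = (0.229/1.31) × 21.90 = 3.829 mg/L.
Minimum DO = C_s − D_c = 7.92 − 3.829 = 4.091 mg/L.
x_c = v t_c = 0.416 m/s × 0.5245 d × 86400 s/d = 18850 m ≈ 18.9 km.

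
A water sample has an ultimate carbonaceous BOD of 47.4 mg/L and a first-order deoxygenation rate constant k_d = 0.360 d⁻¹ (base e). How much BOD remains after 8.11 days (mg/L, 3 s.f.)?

L ≈ 2.56 mg/L

L_t = L₀ e^(−k_d t) = 47.4 × e^(−0.360×8.11) = 47.4 × 0.05396 = 2.557 mg/L.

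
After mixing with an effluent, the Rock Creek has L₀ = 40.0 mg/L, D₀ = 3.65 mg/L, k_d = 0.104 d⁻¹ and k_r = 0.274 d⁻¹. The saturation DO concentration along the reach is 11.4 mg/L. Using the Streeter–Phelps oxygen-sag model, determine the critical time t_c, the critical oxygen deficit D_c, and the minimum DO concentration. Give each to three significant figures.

t_c ≈ 4.75 d; D_c ≈ 9.27 mg/L; min DO ≈ 2.13 mg/L

t_c = [1/(k_r−k_d)] ln[(k_r/k_d)(1 − D₀(k_r−k_d)/(k_d L₀))]
= [1/(0.274−0.104)] ln[(0.274/0.104)(1 − 3.65×0.1700/(0.104×40.0))]
= (1/0.1700) ln[2.635 × 0.8508] = 5.882 × ln(2.242) = 5.882 × 0.8072 = 4.748 d.
L(t_c) = L₀ e^(−k_d t_c) = 40.0 × 0.6103 = 24.41 mg/L, and at the critical point k_r D_c = k_d L, so D_c = (0.104/0.274) × 24.41 = 9.266 mg/L.
Minimum DO = C_s − D_c = 11.4 − 9.266 = 2.134 mg/L.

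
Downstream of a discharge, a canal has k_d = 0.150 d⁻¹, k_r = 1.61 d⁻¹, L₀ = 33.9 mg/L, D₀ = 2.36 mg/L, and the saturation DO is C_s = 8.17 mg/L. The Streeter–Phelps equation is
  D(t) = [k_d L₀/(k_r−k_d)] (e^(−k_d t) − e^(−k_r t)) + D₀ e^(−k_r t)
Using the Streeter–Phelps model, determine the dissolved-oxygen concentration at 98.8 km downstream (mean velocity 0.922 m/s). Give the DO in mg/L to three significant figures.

DO ≈ 5.43 mg/L

Travel time t = x/v = 98.8 km / (0.922 m/s) = 98800 m / 0.922 m/s = 107200 s = 1.240 d.
k_d L₀/(k_r−k_d) = 0.150×33.9/(1.61−0.150) = 5.085/1.460 = 3.483 mg/L.
e^(−k_d t) = e^(−0.150×1.240) = 0.8302; e^(−k_r t) = e^(−1.61×1.240) = 0.1358.
D = 3.483 × (0.8302 − 0.1358) + 2.36 × 0.1358 = 2.419 + 0.3204 = 2.739 mg/L.
DO = C_s − D = 8.17 − 2.739 = 5.431 mg/L.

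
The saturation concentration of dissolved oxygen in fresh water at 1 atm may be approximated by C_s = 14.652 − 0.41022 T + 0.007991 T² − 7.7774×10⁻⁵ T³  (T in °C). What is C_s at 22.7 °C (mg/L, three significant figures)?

C_s ≈ 8.55 mg/L

C_s = 14.652 − 0.41022×22.7 + 0.007991×22.7² − 7.7774×10⁻⁵×22.7³ = 8.548 mg/L.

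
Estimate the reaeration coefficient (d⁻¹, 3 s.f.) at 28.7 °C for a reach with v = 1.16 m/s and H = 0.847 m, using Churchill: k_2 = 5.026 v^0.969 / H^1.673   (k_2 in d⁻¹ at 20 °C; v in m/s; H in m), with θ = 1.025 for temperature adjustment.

k_2(20) = 5.026 × 1.16^0.969 / 0.847^1.673 = 5.026 × 1.155 / 0.7574 = 7.662 d⁻¹.
k_2(28.7) = 7.662 × 1.025^(28.7−20) = 7.662 × 1.240 = 9.498 d⁻¹.

k_2 ≈ 9.50 d⁻¹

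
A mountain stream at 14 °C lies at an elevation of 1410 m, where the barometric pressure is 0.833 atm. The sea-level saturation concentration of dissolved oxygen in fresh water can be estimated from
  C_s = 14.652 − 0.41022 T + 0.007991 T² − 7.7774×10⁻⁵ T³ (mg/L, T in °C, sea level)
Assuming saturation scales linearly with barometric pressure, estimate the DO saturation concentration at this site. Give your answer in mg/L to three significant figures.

At sea level: C_s = 14.652 − 0.41022×14 + 0.007991×14² − 7.7774×10⁻⁵×14³ = 10.26 mg/L.
Pressure correction: C_s' = 10.26 × 0.833 = 8.548 mg/L.

C_s ≈ 8.55 mg/L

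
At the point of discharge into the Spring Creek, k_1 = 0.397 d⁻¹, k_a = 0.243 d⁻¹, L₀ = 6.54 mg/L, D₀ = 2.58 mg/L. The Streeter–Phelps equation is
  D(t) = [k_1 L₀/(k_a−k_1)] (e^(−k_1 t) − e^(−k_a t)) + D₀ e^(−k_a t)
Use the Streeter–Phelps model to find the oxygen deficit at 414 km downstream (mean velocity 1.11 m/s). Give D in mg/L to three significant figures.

Travel time t = x/v = 414 km / (1.11 m/s) = 414000 m / 1.11 m/s = 373000 s = 4.317 d.
k_1 L₀/(k_a−k_1) = 0.397×6.54/(0.243−0.397) = 2.596/-0.1540 = -16.86 mg/L.
e^(−k_1 t) = e^(−0.397×4.317) = 0.1802; e^(−k_a t) = e^(−0.243×4.317) = 0.3503.
D = -16.86 × (0.1802 − 0.3503) + 2.58 × 0.3503 = 2.868 + 0.9038 = 3.772 mg/L.

D ≈ 3.77 mg/L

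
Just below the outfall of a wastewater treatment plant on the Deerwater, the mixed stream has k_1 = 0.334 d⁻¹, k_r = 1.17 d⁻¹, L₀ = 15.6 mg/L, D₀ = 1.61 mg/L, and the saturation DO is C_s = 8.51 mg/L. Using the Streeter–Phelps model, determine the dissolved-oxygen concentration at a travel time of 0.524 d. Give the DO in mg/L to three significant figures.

DO ≈ 5.78 mg/L

k_1 L₀/(k_r−k_1) = 0.334×15.6/(1.17−0.334) = 5.210/0.8360 = 6.233 mg/L.
e^(−k_1 t) = e^(−0.334×0.5240) = 0.8394; e^(−k_r t) = e^(−1.17×0.5240) = 0.5417.
D = 6.233 × (0.8394 − 0.5417) + 1.61 × 0.5417 = 1.856 + 0.8721 = 2.728 mg/L.
DO = C_s − D = 8.51 − 2.728 = 5.782 mg/L.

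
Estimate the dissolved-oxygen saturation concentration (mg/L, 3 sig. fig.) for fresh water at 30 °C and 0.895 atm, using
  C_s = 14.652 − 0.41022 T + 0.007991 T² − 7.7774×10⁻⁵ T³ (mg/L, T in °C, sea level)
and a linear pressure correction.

C_s ≈ 6.66 mg/L

At sea level: C_s = 14.652 − 0.41022×30 + 0.007991×30² − 7.7774×10⁻⁵×30³ = 7.437 mg/L.
Pressure correction: C_s' = 7.437 × 0.895 = 6.656 mg/L.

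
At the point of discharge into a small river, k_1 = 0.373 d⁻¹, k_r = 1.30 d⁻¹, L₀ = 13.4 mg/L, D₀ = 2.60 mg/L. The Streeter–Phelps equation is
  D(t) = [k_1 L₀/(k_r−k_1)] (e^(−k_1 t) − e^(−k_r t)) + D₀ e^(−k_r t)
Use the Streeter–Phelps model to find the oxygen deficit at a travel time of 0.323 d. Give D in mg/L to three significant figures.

D ≈ 2.95 mg/L

k_1 L₀/(k_r−k_1) = 0.373×13.4/(1.30−0.373) = 4.998/0.9270 = 5.392 mg/L.
e^(−k_1 t) = e^(−0.373×0.3230) = 0.8865; e^(−k_r t) = e^(−1.30×0.3230) = 0.6571.
D = 5.392 × (0.8865 − 0.6571) + 2.60 × 0.6571 = 1.237 + 1.708 = 2.945 mg/L.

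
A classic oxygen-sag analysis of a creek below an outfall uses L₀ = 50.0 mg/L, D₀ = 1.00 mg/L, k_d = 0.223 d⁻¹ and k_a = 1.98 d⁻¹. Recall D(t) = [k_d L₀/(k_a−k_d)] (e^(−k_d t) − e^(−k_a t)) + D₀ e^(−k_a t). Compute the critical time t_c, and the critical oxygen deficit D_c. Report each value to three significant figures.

With k_a/k_d = 8.879 and 1 − D₀(k_a−k_d)/(k_d L₀) = 0.8424,
t_c = ln(8.879 × 0.8424) / (1.98 − 0.223) = ln(7.480) / 1.757 = 2.012/1.757 = 1.145 d.
L(t_c) = L₀ e^(−k_d t_c) = 50.0 × 0.7746 = 38.73 mg/L, and at the critical point k_a D_c = k_d L, so D_c = (0.223/1.98) × 38.73 = 4.362 mg/L.

t_c ≈ 1.15 d; D_c ≈ 4.36 mg/L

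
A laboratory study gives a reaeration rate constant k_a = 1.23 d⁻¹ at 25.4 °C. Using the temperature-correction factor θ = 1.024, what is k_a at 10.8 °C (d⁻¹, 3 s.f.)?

k_a ≈ 0.870 d⁻¹

k_a(T₂) = k_a(T₁) · θ^(T₂−T₁) = 1.23 × 1.024^(10.8−25.4)
= 1.23 × 1.024^-14.6 = 1.23 × 0.7073 = 0.8700 d⁻¹.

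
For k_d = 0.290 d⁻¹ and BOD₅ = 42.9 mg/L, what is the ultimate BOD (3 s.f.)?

L₀ ≈ 56.0 mg/L

BOD₅ = L₀(1 − e^(−5k_d)) ⇒ L₀ = BOD₅ / (1 − e^(−5×0.290))
= 42.9 / (1 − 0.2346) = 42.9 / 0.7654 = 56.05 mg/L.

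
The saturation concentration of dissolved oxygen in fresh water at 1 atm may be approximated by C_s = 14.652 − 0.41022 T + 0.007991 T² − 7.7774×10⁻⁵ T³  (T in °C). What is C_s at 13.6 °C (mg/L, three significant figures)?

C_s ≈ 10.4 mg/L

C_s = 14.652 − 0.41022×13.6 + 0.007991×13.6² − 7.7774×10⁻⁵×13.6³ = 10.36 mg/L.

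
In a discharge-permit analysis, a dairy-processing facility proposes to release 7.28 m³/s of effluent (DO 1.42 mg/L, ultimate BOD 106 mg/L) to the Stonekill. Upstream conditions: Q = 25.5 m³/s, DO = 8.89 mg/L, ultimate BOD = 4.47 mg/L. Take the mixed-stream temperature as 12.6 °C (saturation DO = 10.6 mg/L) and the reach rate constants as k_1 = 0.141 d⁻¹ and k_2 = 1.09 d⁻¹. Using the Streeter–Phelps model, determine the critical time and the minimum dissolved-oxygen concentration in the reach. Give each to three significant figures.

Mixed DO = (25.5×8.89 + 7.28×1.42)/(25.5+7.28) = 237.0/32.78 = 7.231 mg/L.
Mixed L₀ = (25.5×4.47 + 7.28×106)/(32.78) = 885.7/32.78 = 27.02 mg/L.
Initial deficit D₀ = C_s − DO₀ = 10.6 − 7.231 = 3.369 mg/L.
t_c = (1/0.9490) ln[(1.09/0.141)(1 − 3.369×0.9490/(0.141×27.02))] = 1.054 × ln(1.243) = 0.2290 d.
D_c = (0.141/1.09) × 27.02 × e^(−0.141×0.2290) = 0.1294 × 27.02 × 0.9682 = 3.384 mg/L.
Minimum DO = 10.6 − 3.384 = 7.216 mg/L.

t_c ≈ 0.229 d; minimum DO ≈ 7.22 mg/L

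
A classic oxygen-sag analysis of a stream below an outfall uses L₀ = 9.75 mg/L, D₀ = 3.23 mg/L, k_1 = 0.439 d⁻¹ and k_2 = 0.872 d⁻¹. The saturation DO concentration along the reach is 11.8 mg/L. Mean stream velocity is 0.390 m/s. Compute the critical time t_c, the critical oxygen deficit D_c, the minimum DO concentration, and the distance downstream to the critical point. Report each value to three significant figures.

t_c ≈ 0.671 d; D_c ≈ 3.66 mg/L; min DO ≈ 8.14 mg/L; x_c ≈ 22.6 km

With k_2/k_1 = 1.986 and 1 − D₀(k_2−k_1)/(k_1 L₀) = 0.6732,
t_c = ln(1.986 × 0.6732) / (0.872 − 0.439) = ln(1.337) / 0.4330 = 0.2906/0.4330 = 0.6712 d.
L(t_c) = L₀ e^(−k_1 t_c) = 9.75 × 0.7448 = 7.262 mg/L, and at the critical point k_2 D_c = k_1 L, so D_c = (0.439/0.872) × 7.262 = 3.656 mg/L.
Minimum DO = C_s − D_c = 11.8 − 3.656 = 8.144 mg/L.
x_c = v t_c = 0.390 m/s × 0.6712 d × 86400 s/d = 22620 m ≈ 22.6 km.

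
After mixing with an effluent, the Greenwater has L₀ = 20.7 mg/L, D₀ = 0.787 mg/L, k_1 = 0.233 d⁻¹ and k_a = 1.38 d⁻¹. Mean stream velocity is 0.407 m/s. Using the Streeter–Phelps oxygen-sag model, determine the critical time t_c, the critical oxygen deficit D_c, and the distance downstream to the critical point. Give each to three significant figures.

t_c = [1/(k_a−k_1)] ln[(k_a/k_1)(1 − D₀(k_a−k_1)/(k_1 L₀))]
= [1/(1.38−0.233)] ln[(1.38/0.233)(1 − 0.787×1.147/(0.233×20.7))]
= (1/1.147) ln[5.923 × 0.8128] = 0.8718 × ln(4.814) = 0.8718 × 1.572 = 1.370 d.
L(t_c) = L₀ e^(−k_1 t_c) = 20.7 × 0.7267 = 15.04 mg/L, and at the critical point k_a D_c = k_1 L, so D_c = (0.233/1.38) × 15.04 = 2.540 mg/L.
x_c = v t_c = 0.407 m/s × 1.370 d × 86400 s/d = 48180 m ≈ 48.2 km.

t_c ≈ 1.37 d; D_c ≈ 2.54 mg/L; x_c ≈ 48.2 km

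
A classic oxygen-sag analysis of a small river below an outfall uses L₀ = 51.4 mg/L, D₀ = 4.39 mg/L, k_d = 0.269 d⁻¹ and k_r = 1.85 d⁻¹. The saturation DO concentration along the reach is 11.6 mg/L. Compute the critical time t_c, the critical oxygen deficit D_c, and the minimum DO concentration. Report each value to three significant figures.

With k_r/k_d = 6.877 and 1 − D₀(k_r−k_d)/(k_d L₀) = 0.4980,
t_c = ln(6.877 × 0.4980) / (1.85 − 0.269) = ln(3.425) / 1.581 = 1.231/1.581 = 0.7787 d.
L(t_c) = L₀ e^(−k_d t_c) = 51.4 × 0.8110 = 41.69 mg/L, and at the critical point k_r D_c = k_d L, so D_c = (0.269/1.85) × 41.69 = 6.061 mg/L.
Minimum DO = C_s − D_c = 11.6 − 6.061 = 5.539 mg/L.

t_c ≈ 0.779 d; D_c ≈ 6.06 mg/L; min DO ≈ 5.54 mg/L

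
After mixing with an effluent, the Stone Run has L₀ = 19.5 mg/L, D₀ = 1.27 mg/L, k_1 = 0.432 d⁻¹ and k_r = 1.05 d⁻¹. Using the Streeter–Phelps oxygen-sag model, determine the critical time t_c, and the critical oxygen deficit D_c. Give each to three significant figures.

At the critical point dD/dt = 0, so k_1 L₀ e^(−k_1 t) = k_r D. Substituting D(t) from the Streeter–Phelps equation and solving for t gives
t_c = ln[(k_r/k_1)(1 − D₀(k_r−k_1)/(k_1 L₀))] / (k_r−k_1).
Here k_r−k_1 = 0.6180 d⁻¹ and 1 − D₀(k_r−k_1)/(k_1 L₀) = 1 − 1.27×0.6180/(0.432×19.5) = 0.9068, so
t_c = ln(2.431 × 0.9068) / 0.6180 = 0.7903 / 0.6180 = 1.279 d.
D_c = (k_1/k_r) L₀ e^(−k_1 t_c) = (0.432/1.05) × 19.5 × e^(−0.432×1.279) = 0.4114 × 19.5 × 0.5755 = 4.617 mg/L.

t_c ≈ 1.28 d; D_c ≈ 4.62 mg/L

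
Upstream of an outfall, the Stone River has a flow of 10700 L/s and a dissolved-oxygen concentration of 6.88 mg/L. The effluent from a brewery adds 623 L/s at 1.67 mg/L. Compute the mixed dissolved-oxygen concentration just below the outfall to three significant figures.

6.59 mg/L

Flow-weighted mixing: C = (Q_r C_r + Q_w C_w)/(Q_r + Q_w)
= (10700×6.88 + 623×1.67)/(10700 + 623) = 74660/11320 = 6.593 mg/L.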